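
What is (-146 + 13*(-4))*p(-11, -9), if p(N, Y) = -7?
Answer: 1386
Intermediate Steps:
(-146 + 13*(-4))*p(-11, -9) = (-146 + 13*(-4))*(-7) = (-146 - 52)*(-7) = -198*(-7) = 1386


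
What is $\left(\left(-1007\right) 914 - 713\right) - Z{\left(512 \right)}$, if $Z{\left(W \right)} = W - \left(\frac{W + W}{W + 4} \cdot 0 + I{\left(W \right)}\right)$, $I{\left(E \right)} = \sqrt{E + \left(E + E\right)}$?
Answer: $-921623 + 16 \sqrt{6} \approx -9.2158 \cdot 10^{5}$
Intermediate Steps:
$I{\left(E \right)} = \sqrt{3} \sqrt{E}$ ($I{\left(E \right)} = \sqrt{E + 2 E} = \sqrt{3 E} = \sqrt{3} \sqrt{E}$)
$Z{\left(W \right)} = W - \sqrt{3} \sqrt{W}$ ($Z{\left(W \right)} = W - \left(\frac{W + W}{W + 4} \cdot 0 + \sqrt{3} \sqrt{W}\right) = W - \left(\frac{2 W}{4 + W} 0 + \sqrt{3} \sqrt{W}\right) = W - \left(0 + \sqrt{3} \sqrt{W}\right) = W - \sqrt{3} \sqrt{W}$)
$\left(\left(-1007\right) 914 - 713\right) - Z{\left(512 \right)} = \left(\left(-1007\right) 914 - 713\right) - \left(512 - \sqrt{3} \sqrt{512}\right) = \left(-920398 - 713\right) - \left(512 - \sqrt{3} \cdot 16 \sqrt{2}\right) = -921111 - \left(512 - 16 \sqrt{6}\right) = -921623 + 16 \sqrt{6}$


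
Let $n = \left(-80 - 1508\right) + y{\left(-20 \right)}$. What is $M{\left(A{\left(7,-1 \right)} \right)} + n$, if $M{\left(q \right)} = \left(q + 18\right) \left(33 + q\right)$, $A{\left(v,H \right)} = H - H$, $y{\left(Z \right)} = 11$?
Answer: $-983$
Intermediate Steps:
$A{\left(v,H \right)} = 0$
$n = -1577$ ($n = \left(-80 - 1508\right) + 11 = -1588 + 11 = -1577$)
$M{\left(q \right)} = \left(18 + q\right) \left(33 + q\right)$
$M{\left(A{\left(7,-1 \right)} \right)} + n = \left(594 + 0^{2} + 51 \cdot 0\right) - 1577 = \left(594 + 0 + 0\right) - 1577 = 594 - 1577 = -983$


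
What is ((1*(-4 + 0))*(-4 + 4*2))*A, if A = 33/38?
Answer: -264/19 ≈ -13.895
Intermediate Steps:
A = 33/38 (A = 33*(1/38) = 33/38 ≈ 0.86842)
((1*(-4 + 0))*(-4 + 4*2))*A = ((1*(-4 + 0))*(-4 + 4*2))*(33/38) = ((1*(-4))*(-4 + 8))*(33/38) = -4*4*(33/38) = -16*33/38 = -264/19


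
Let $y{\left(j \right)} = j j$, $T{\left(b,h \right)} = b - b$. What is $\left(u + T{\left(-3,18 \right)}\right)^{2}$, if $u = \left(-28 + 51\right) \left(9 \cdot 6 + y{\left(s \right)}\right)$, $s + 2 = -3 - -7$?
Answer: $1779556$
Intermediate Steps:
$s = 2$ ($s = -2 - -4 = -2 + \left(-3 + 7\right) = -2 + 4 = 2$)
$T{\left(b,h \right)} = 0$
$y{\left(j \right)} = j^{2}$
$u = 1334$ ($u = \left(-28 + 51\right) \left(9 \cdot 6 + 2^{2}\right) = 23 \left(54 + 4\right) = 23 \cdot 58 = 1334$)
$\left(u + T{\left(-3,18 \right)}\right)^{2} = \left(1334 + 0\right)^{2} = 1334^{2} = 1779556$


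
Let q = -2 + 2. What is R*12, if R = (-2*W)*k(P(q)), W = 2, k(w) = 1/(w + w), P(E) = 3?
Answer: -8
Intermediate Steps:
q = 0
k(w) = 1/(2*w)
R = -2/3 (R = (-2*2)*((1/2)/3) = -2/3 ≈ -0.66667)
R*12 = -2/3*12 = -8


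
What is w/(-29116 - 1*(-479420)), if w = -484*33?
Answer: -3993/112576 ≈ -0.035469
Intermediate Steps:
w = -15972
w/(-29116 - 1*(-479420)) = -15972/(-29116 - 1*(-479420)) = -15972/(-29116 + 479420) = -15972/450304 = -15972*1/450304 = -3993/112576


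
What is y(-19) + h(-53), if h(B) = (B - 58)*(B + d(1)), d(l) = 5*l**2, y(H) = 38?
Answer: 5366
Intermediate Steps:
h(B) = (-58 + B)*(5 + B) (h(B) = (B - 58)*(B + 5*1**2) = (-58 + B)*(B + 5*1) = (-58 + B)*(B + 5) = (-58 + B)*(5 + B))
y(-19) + h(-53) = 38 + (-290 + (-53)**2 - 53*(-53)) = 38 + (-290 + 2809 + 2809) = 38 + 5328 = 5366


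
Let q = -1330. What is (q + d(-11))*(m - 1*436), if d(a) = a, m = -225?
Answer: 886401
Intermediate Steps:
(q + d(-11))*(m - 1*436) = (-1330 - 11)*(-225 - 1*436) = -1341*(-225 - 436) = -1341*(-661) = 886401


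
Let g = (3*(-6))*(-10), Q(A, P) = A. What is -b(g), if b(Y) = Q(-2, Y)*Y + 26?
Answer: 334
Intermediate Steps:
g = 180 (g = -18*(-10) = 180)
b(Y) = 26 - 2*Y (b(Y) = -2*Y + 26 = 26 - 2*Y)
-b(g) = -(26 - 2*180) = -(26 - 360) = -1*(-334) = 334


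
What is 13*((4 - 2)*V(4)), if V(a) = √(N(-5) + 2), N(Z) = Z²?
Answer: 78*√3 ≈ 135.10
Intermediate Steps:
V(a) = 3*√3 (V(a) = √((-5)² + 2) = √(25 + 2) = √27 = 3*√3)
13*((4 - 2)*V(4)) = 13*((4 - 2)*(3*√3)) = 13*(2*(3*√3)) = 13*(6*√3) = 78*√3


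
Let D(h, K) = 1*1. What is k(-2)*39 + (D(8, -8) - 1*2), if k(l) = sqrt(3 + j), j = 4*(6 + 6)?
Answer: -1 + 39*sqrt(51) ≈ 277.52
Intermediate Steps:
D(h, K) = 1
j = 48 (j = 4*12 = 48)
k(l) = sqrt(51) (k(l) = sqrt(3 + 48) = sqrt(51))
k(-2)*39 + (D(8, -8) - 1*2) = sqrt(51)*39 + (1 - 1*2) = 39*sqrt(51) + (1 - 2) = 39*sqrt(51) - 1 = -1 + 39*sqrt(51)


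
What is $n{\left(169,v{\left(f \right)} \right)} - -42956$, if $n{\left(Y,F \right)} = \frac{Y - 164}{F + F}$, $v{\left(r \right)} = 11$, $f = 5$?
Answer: $\frac{945037}{22} \approx 42956.0$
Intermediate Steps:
$n{\left(Y,F \right)} = \frac{-164 + Y}{2 F}$
$n{\left(169,v{\left(f \right)} \right)} - -42956 = \frac{-164 + 169}{2 \cdot 11} - -42956 = \frac{1}{2} \cdot \frac{1}{11} \cdot 5 + 42956 = \frac{5}{22} + 42956 = \frac{945037}{22}$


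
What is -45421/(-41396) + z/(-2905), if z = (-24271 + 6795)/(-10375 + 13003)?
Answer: 86870698409/79007784660 ≈ 1.0995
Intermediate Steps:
z = -4369/657 (z = -17476/2628 = -17476*1/2628 = -4369/657 ≈ -6.6499)
-45421/(-41396) + z/(-2905) = -45421/(-41396) - 4369/657/(-2905) = -45421*(-1/41396) - 4369/657*(-1/2905) = 45421/41396 + 4369/1908585 = 86870698409/79007784660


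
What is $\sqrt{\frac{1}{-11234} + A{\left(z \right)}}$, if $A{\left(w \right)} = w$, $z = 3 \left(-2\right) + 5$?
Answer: $\frac{i \sqrt{126213990}}{11234} \approx 1.0 i$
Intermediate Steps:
$z = -1$ ($z = -6 + 5 = -1$)
$\sqrt{\frac{1}{-11234} + A{\left(z \right)}} = \sqrt{\frac{1}{-11234} - 1} = \sqrt{- \frac{1}{11234} - 1} = \sqrt{- \frac{11235}{11234}} = \frac{i \sqrt{126213990}}{11234}$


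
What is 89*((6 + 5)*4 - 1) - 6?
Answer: 3821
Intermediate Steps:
89*((6 + 5)*4 - 1) - 6 = 89*(11*4 - 1) - 6 = 89*(44 - 1) - 6 = 89*43 - 6 = 3827 - 6 = 3821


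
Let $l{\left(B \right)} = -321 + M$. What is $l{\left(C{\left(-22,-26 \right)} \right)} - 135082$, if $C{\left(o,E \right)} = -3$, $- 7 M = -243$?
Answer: $- \frac{947578}{7} \approx -1.3537 \cdot 10^{5}$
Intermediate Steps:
$M = \frac{243}{7}$ ($M = \left(- \frac{1}{7}\right) \left(-243\right) = \frac{243}{7} \approx 34.714$)
$l{\left(B \right)} = - \frac{2004}{7}$ ($l{\left(B \right)} = -321 + \frac{243}{7} = - \frac{2004}{7}$)
$l{\left(C{\left(-22,-26 \right)} \right)} - 135082 = - \frac{2004}{7} - 135082 = - \frac{947578}{7}$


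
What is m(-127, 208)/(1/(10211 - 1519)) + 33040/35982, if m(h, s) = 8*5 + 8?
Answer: 7506149576/17991 ≈ 4.1722e+5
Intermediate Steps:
m(h, s) = 48 (m(h, s) = 40 + 8 = 48)
m(-127, 208)/(1/(10211 - 1519)) + 33040/35982 = 48/(1/(10211 - 1519)) + 33040/35982 = 48/(1/8692) + 33040*(1/35982) = 48/(1/8692) + 16520/17991 = 48*8692 + 16520/17991 = 417216 + 16520/17991 = 7506149576/17991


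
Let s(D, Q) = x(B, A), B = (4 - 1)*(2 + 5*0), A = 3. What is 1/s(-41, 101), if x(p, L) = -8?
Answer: -⅛ ≈ -0.12500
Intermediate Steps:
B = 6 (B = 3*(2 + 0) = 3*2 = 6)
s(D, Q) = -8
1/s(-41, 101) = 1/(-8) = -⅛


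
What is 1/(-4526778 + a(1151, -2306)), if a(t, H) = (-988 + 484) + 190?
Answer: -1/4527092 ≈ -2.2089e-7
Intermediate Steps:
a(t, H) = -314 (a(t, H) = -504 + 190 = -314)
1/(-4526778 + a(1151, -2306)) = 1/(-4526778 - 314) = 1/(-4527092) = -1/4527092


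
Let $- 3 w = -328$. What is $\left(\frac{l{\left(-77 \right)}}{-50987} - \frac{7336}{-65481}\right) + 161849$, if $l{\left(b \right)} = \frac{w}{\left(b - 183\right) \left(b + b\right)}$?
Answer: $\frac{208039505678872636}{1285391702595} \approx 1.6185 \cdot 10^{5}$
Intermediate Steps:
$w = \frac{328}{3}$ ($w = \left(- \frac{1}{3}\right) \left(-328\right) = \frac{328}{3} \approx 109.33$)
$l{\left(b \right)} = \frac{164}{3 b \left(-183 + b\right)}$ ($l{\left(b \right)} = \frac{328}{3 \left(b - 183\right) \left(b + b\right)} = \frac{328}{3 \left(-183 + b\right) 2 b} = \frac{328}{3 \cdot 2 b \left(-183 + b\right)} = \frac{328 \frac{1}{2 b \left(-183 + b\right)}}{3} = \frac{164}{3 b \left(-183 + b\right)}$)
$\left(\frac{l{\left(-77 \right)}}{-50987} - \frac{7336}{-65481}\right) + 161849 = \left(\frac{\frac{164}{3} \frac{1}{-77} \frac{1}{-183 - 77}}{-50987} - \frac{7336}{-65481}\right) + 161849 = \left(\frac{164}{3} \left(- \frac{1}{77}\right) \frac{1}{-260} \left(- \frac{1}{50987}\right) - - \frac{7336}{65481}\right) + 161849 = \left(\frac{164}{3} \left(- \frac{1}{77}\right) \left(- \frac{1}{260}\right) \left(- \frac{1}{50987}\right) + \frac{7336}{65481}\right) + 161849 = \left(\frac{41}{15015} \left(- \frac{1}{50987}\right) + \frac{7336}{65481}\right) + 161849 = \left(- \frac{41}{765569805} + \frac{7336}{65481}\right) + 161849 = \frac{144005574481}{1285391702595} + 161849 = \frac{208039505678872636}{1285391702595}$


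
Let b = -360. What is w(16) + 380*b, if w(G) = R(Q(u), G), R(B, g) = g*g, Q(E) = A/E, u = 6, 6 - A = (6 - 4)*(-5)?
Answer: -136544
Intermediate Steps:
A = 16 (A = 6 - (6 - 4)*(-5) = 6 - 2*(-5) = 6 - 1*(-10) = 6 + 10 = 16)
Q(E) = 16/E
R(B, g) = g²
w(G) = G²
w(16) + 380*b = 16² + 380*(-360) = 256 - 136800 = -136544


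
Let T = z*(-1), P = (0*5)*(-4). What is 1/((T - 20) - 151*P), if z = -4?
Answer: -1/16 ≈ -0.062500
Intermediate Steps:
P = 0 (P = 0*(-4) = 0)
T = 4 (T = -4*(-1) = 4)
1/((T - 20) - 151*P) = 1/((4 - 20) - 151*0) = 1/(-16 + 0) = 1/(-16) = -1/16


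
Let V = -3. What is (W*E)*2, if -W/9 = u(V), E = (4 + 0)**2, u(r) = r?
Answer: 864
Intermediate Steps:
E = 16 (E = 4**2 = 16)
W = 27 (W = -9*(-3) = 27)
(W*E)*2 = (27*16)*2 = 432*2 = 864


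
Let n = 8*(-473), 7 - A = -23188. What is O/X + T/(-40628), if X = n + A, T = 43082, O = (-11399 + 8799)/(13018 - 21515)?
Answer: -72506485103/68377449262 ≈ -1.0604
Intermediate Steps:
A = 23195 (A = 7 - 1*(-23188) = 7 + 23188 = 23195)
O = 2600/8497 (O = -2600/(-8497) = -2600*(-1/8497) = 2600/8497 ≈ 0.30599)
n = -3784
X = 19411 (X = -3784 + 23195 = 19411)
O/X + T/(-40628) = (2600/8497)/19411 + 43082/(-40628) = (2600/8497)*(1/19411) + 43082*(-1/40628) = 2600/164935267 - 21541/20314 = -72506485103/68377449262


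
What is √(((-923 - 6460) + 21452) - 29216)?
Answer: 9*I*√187 ≈ 123.07*I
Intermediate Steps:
√(((-923 - 6460) + 21452) - 29216) = √((-7383 + 21452) - 29216) = √(14069 - 29216) = √(-15147) = 9*I*√187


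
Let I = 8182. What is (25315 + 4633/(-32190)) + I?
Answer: 1078263797/32190 ≈ 33497.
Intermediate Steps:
(25315 + 4633/(-32190)) + I = (25315 + 4633/(-32190)) + 8182 = (25315 + 4633*(-1/32190)) + 8182 = (25315 - 4633/32190) + 8182 = 814885217/32190 + 8182 = 1078263797/32190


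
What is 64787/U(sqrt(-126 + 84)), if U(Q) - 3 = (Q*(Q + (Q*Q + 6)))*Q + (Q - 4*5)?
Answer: 96856565/2305627 + 2656267*I*sqrt(42)/2305627 ≈ 42.009 + 7.4663*I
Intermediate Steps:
U(Q) = -17 + Q + Q**2*(6 + Q + Q**2) (U(Q) = 3 + ((Q*(Q + (Q*Q + 6)))*Q + (Q - 4*5)) = 3 + ((Q*(Q + (Q**2 + 6)))*Q + (Q - 20)) = 3 + ((Q*(Q + (6 + Q**2)))*Q + (-20 + Q)) = 3 + ((Q*(6 + Q + Q**2))*Q + (-20 + Q)) = 3 + (Q**2*(6 + Q + Q**2) + (-20 + Q)) = 3 + (-20 + Q + Q**2*(6 + Q + Q**2)) = -17 + Q + Q**2*(6 + Q + Q**2))
64787/U(sqrt(-126 + 84)) = 64787/(-17 + sqrt(-126 + 84) + (sqrt(-126 + 84))**3 + (sqrt(-126 + 84))**4 + 6*(sqrt(-126 + 84))**2) = 64787/(-17 + sqrt(-42) + (sqrt(-42))**3 + (sqrt(-42))**4 + 6*(sqrt(-42))**2) = 64787/(-17 + I*sqrt(42) + (I*sqrt(42))**3 + (I*sqrt(42))**4 + 6*(I*sqrt(42))**2) = 64787/(-17 + I*sqrt(42) - 42*I*sqrt(42) + 1764 + 6*(-42)) = 64787/(-17 + I*sqrt(42) - 42*I*sqrt(42) + 1764 - 252) = 64787/(1495 - 41*I*sqrt(42))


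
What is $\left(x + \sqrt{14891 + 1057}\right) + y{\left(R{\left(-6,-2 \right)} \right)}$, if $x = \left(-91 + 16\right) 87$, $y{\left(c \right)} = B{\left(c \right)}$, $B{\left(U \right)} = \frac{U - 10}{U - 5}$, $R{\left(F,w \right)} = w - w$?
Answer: $-6523 + 6 \sqrt{443} \approx -6396.7$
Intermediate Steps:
$R{\left(F,w \right)} = 0$
$B{\left(U \right)} = \frac{-10 + U}{-5 + U}$
$y{\left(c \right)} = \frac{-10 + c}{-5 + c}$
$x = -6525$ ($x = \left(-75\right) 87 = -6525$)
$\left(x + \sqrt{14891 + 1057}\right) + y{\left(R{\left(-6,-2 \right)} \right)} = \left(-6525 + \sqrt{14891 + 1057}\right) + \frac{-10 + 0}{-5 + 0} = \left(-6525 + \sqrt{15948}\right) + \frac{1}{-5} \left(-10\right) = \left(-6525 + 6 \sqrt{443}\right) - -2 = \left(-6525 + 6 \sqrt{443}\right) + 2 = -6523 + 6 \sqrt{443}$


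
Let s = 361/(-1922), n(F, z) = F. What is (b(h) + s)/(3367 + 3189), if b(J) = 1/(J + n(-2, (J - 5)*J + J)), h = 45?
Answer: -13601/541827176 ≈ -2.5102e-5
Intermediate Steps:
b(J) = 1/(-2 + J) (b(J) = 1/(J - 2) = 1/(-2 + J))
s = -361/1922 (s = 361*(-1/1922) = -361/1922 ≈ -0.18783)
(b(h) + s)/(3367 + 3189) = (1/(-2 + 45) - 361/1922)/(3367 + 3189) = (1/43 - 361/1922)/6556 = (1/43 - 361/1922)*(1/6556) = -13601/82646*1/6556 = -13601/541827176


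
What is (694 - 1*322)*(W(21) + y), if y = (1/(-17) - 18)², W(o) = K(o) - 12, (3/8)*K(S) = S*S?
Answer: 160199940/289 ≈ 5.5433e+5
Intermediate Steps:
K(S) = 8*S²/3 (K(S) = 8*(S*S)/3 = 8*S²/3)
W(o) = -12 + 8*o²/3 (W(o) = 8*o²/3 - 12 = -12 + 8*o²/3)
y = 94249/289 (y = (-1/17 - 18)² = (-307/17)² = 94249/289 ≈ 326.12)
(694 - 1*322)*(W(21) + y) = (694 - 1*322)*((-12 + (8/3)*21²) + 94249/289) = (694 - 322)*((-12 + (8/3)*441) + 94249/289) = 372*((-12 + 1176) + 94249/289) = 372*(1164 + 94249/289) = 372*(430645/289) = 160199940/289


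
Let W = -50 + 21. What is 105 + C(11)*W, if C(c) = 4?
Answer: -11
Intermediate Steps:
W = -29
105 + C(11)*W = 105 + 4*(-29) = 105 - 116 = -11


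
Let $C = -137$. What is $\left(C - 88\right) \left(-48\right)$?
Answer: $10800$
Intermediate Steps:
$\left(C - 88\right) \left(-48\right) = \left(-137 - 88\right) \left(-48\right) = \left(-225\right) \left(-48\right) = 10800$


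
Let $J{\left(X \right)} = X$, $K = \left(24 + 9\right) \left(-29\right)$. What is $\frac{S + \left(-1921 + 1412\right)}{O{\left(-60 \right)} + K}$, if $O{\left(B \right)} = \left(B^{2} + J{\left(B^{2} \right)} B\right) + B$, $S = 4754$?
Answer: $- \frac{1415}{71139} \approx -0.019891$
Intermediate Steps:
$K = -957$ ($K = 33 \left(-29\right) = -957$)
$O{\left(B \right)} = B + B^{2} + B^{3}$ ($O{\left(B \right)} = \left(B^{2} + B^{2} B\right) + B = \left(B^{2} + B^{3}\right) + B = B + B^{2} + B^{3}$)
$\frac{S + \left(-1921 + 1412\right)}{O{\left(-60 \right)} + K} = \frac{4754 + \left(-1921 + 1412\right)}{- 60 \left(1 - 60 + \left(-60\right)^{2}\right) - 957} = \frac{4754 - 509}{- 60 \left(1 - 60 + 3600\right) - 957} = \frac{4245}{\left(-60\right) 3541 - 957} = \frac{4245}{-212460 - 957} = \frac{4245}{-213417} = 4245 \left(- \frac{1}{213417}\right) = - \frac{1415}{71139}$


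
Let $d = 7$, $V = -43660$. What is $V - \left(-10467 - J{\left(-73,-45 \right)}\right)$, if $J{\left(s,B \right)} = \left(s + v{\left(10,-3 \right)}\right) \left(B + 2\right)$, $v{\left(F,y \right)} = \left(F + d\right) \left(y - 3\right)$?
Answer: $-25668$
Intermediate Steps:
$v{\left(F,y \right)} = \left(-3 + y\right) \left(7 + F\right)$ ($v{\left(F,y \right)} = \left(F + 7\right) \left(y - 3\right) = \left(7 + F\right) \left(-3 + y\right) = \left(-3 + y\right) \left(7 + F\right)$)
$J{\left(s,B \right)} = \left(-102 + s\right) \left(2 + B\right)$ ($J{\left(s,B \right)} = \left(s + \left(-21 - 30 + 7 \left(-3\right) + 10 \left(-3\right)\right)\right) \left(B + 2\right) = \left(s - 102\right) \left(2 + B\right) = \left(-102 + s\right) \left(2 + B\right)$)
$V - \left(-10467 - J{\left(-73,-45 \right)}\right) = -43660 - -17992 = -43660 + \left(\left(\left(-204 + 4590 - 146 + 3285\right) - 465\right) + 10932\right) = -43660 + \left(\left(7525 - 465\right) + 10932\right) = -43660 + \left(7060 + 10932\right) = -43660 + 17992 = -25668$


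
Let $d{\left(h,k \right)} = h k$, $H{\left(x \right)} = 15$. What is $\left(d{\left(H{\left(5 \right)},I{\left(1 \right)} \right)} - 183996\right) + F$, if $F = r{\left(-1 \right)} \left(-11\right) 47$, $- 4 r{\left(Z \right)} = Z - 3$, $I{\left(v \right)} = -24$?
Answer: $-184873$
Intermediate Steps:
$r{\left(Z \right)} = \frac{3}{4} - \frac{Z}{4}$ ($r{\left(Z \right)} = - \frac{Z - 3}{4} = - \frac{-3 + Z}{4} = \frac{3}{4} - \frac{Z}{4}$)
$F = -517$ ($F = \left(\frac{3}{4} - - \frac{1}{4}\right) \left(-11\right) 47 = \left(\frac{3}{4} + \frac{1}{4}\right) \left(-11\right) 47 = 1 \left(-11\right) 47 = \left(-11\right) 47 = -517$)
$\left(d{\left(H{\left(5 \right)},I{\left(1 \right)} \right)} - 183996\right) + F = \left(15 \left(-24\right) - 183996\right) - 517 = \left(-360 - 183996\right) - 517 = -184356 - 517 = -184873$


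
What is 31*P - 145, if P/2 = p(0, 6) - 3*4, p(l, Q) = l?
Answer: -889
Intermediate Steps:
P = -24 (P = 2*(0 - 3*4) = 2*(0 - 12) = 2*(-12) = -24)
31*P - 145 = 31*(-24) - 145 = -744 - 145 = -889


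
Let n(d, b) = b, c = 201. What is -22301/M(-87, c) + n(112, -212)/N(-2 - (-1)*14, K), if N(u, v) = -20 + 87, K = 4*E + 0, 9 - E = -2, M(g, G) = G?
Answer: -22937/201 ≈ -114.11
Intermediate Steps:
E = 11 (E = 9 - 1*(-2) = 9 + 2 = 11)
K = 44 (K = 4*11 + 0 = 44 + 0 = 44)
N(u, v) = 67
-22301/M(-87, c) + n(112, -212)/N(-2 - (-1)*14, K) = -22301/201 - 212/67 = -22937/201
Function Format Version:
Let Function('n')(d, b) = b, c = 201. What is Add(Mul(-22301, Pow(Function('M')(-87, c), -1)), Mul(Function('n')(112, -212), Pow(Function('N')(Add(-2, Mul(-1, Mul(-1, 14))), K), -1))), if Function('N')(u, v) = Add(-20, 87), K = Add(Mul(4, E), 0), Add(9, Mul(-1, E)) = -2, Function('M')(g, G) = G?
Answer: Rational(-22937, 201) ≈ -114.11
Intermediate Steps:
E = 11 (E = Add(9, Mul(-1, -2)) = Add(9, 2) = 11)
K = 44 (K = Add(Mul(4, 11), 0) = Add(44, 0) = 44)
Function('N')(u, v) = 67
Add(Mul(-22301, Pow(Function('M')(-87, c), -1)), Mul(Function('n')(112, -212), Pow(Function('N')(Add(-2, Mul(-1, Mul(-1, 14))), K), -1))) = Add(Mul(-22301, Pow(201, -1)), Mul(-212, Pow(67, -1))) = Add(Mul(-22301, Rational(1, 201)), Mul(-212, Rational(1, 67))) = Add(Rational(-22301, 201), Rational(-212, 67)) = Rational(-22937, 201)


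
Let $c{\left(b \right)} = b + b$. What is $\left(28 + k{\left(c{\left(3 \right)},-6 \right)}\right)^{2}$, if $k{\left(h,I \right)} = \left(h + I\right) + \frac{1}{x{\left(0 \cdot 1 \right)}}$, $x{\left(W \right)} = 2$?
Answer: $\frac{3249}{4} \approx 812.25$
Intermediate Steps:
$c{\left(b \right)} = 2 b$
$k{\left(h,I \right)} = \frac{1}{2} + I + h$ ($k{\left(h,I \right)} = \left(h + I\right) + \frac{1}{2} = \left(I + h\right) + \frac{1}{2} = \frac{1}{2} + I + h$)
$\left(28 + k{\left(c{\left(3 \right)},-6 \right)}\right)^{2} = \left(28 + \left(\frac{1}{2} - 6 + 2 \cdot 3\right)\right)^{2} = \left(28 + \left(\frac{1}{2} - 6 + 6\right)\right)^{2} = \left(28 + \frac{1}{2}\right)^{2} = \left(\frac{57}{2}\right)^{2} = \frac{3249}{4}$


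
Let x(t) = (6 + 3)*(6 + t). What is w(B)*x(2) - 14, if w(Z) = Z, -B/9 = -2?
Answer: 1282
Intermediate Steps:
B = 18 (B = -9*(-2) = 18)
x(t) = 54 + 9*t (x(t) = 9*(6 + t) = 54 + 9*t)
w(B)*x(2) - 14 = 18*(54 + 9*2) - 14 = 18*(54 + 18) - 14 = 18*72 - 14 = 1296 - 14 = 1282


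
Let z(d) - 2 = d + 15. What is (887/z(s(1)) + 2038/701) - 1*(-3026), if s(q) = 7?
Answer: 51580123/16824 ≈ 3065.9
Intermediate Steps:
z(d) = 17 + d (z(d) = 2 + (d + 15) = 2 + (15 + d) = 17 + d)
(887/z(s(1)) + 2038/701) - 1*(-3026) = (887/(17 + 7) + 2038/701) - 1*(-3026) = (887/24 + 2038*(1/701)) + 3026 = (887*(1/24) + 2038/701) + 3026 = (887/24 + 2038/701) + 3026 = 670699/16824 + 3026 = 51580123/16824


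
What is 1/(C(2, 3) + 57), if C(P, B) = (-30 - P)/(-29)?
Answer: 29/1685 ≈ 0.017211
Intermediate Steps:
C(P, B) = 30/29 + P/29 (C(P, B) = (-30 - P)*(-1/29) = 30/29 + P/29)
1/(C(2, 3) + 57) = 1/((30/29 + (1/29)*2) + 57) = 1/((30/29 + 2/29) + 57) = 1/(32/29 + 57) = 1/(1685/29) = 29/1685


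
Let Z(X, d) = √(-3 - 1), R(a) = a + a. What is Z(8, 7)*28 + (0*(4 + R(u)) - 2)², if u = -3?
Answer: 4 + 56*I ≈ 4.0 + 56.0*I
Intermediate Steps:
R(a) = 2*a
Z(X, d) = 2*I (Z(X, d) = √(-4) = 2*I)
Z(8, 7)*28 + (0*(4 + R(u)) - 2)² = (2*I)*28 + (0*(4 + 2*(-3)) - 2)² = 56*I + (0*(4 - 6) - 2)² = 56*I + (0*(-2) - 2)² = 56*I + (0 - 2)² = 56*I + (-2)² = 56*I + 4 = 4 + 56*I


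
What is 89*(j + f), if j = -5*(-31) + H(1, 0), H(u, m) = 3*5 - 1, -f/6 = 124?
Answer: -51175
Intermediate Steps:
f = -744 (f = -6*124 = -744)
H(u, m) = 14 (H(u, m) = 15 - 1 = 14)
j = 169 (j = -5*(-31) + 14 = 155 + 14 = 169)
89*(j + f) = 89*(169 - 744) = 89*(-575) = -51175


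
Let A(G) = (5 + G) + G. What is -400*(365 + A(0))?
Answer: -148000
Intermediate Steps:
A(G) = 5 + 2*G
-400*(365 + A(0)) = -400*(365 + (5 + 2*0)) = -400*(365 + (5 + 0)) = -400*(365 + 5) = -400*370 = -148000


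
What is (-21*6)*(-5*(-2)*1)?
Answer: -1260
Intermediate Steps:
(-21*6)*(-5*(-2)*1) = -1260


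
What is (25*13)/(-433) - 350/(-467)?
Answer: -225/202211 ≈ -0.0011127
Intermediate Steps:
(25*13)/(-433) - 350/(-467) = 325*(-1/433) - 350*(-1/467) = -325/433 + 350/467 = -225/202211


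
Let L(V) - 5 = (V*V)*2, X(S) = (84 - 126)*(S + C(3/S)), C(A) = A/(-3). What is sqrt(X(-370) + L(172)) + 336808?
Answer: 336808 + 2*sqrt(639262135)/185 ≈ 3.3708e+5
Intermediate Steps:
C(A) = -A/3 (C(A) = A*(-1/3) = -A/3)
X(S) = -42*S + 42/S (X(S) = (84 - 126)*(S - 1/S) = -42*(S - 1/S) = -42*S + 42/S)
L(V) = 5 + 2*V**2 (L(V) = 5 + (V*V)*2 = 5 + V**2*2 = 5 + 2*V**2)
sqrt(X(-370) + L(172)) + 336808 = sqrt((-42*(-370) + 42/(-370)) + (5 + 2*172**2)) + 336808 = sqrt((15540 + 42*(-1/370)) + (5 + 2*29584)) + 336808 = sqrt((15540 - 21/185) + (5 + 59168)) + 336808 = sqrt(2874879/185 + 59173) + 336808 = sqrt(13821884/185) + 336808 = 2*sqrt(639262135)/185 + 336808 = 336808 + 2*sqrt(639262135)/185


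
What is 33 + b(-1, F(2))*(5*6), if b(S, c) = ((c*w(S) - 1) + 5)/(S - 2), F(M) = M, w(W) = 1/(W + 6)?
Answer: -11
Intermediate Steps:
w(W) = 1/(6 + W)
b(S, c) = (4 + c/(6 + S))/(-2 + S) (b(S, c) = ((c/(6 + S) - 1) + 5)/(S - 2) = ((-1 + c/(6 + S)) + 5)/(-2 + S) = (4 + c/(6 + S))/(-2 + S))
33 + b(-1, F(2))*(5*6) = 33 + ((24 + 2 + 4*(-1))/((-2 - 1)*(6 - 1)))*(5*6) = 33 + ((24 + 2 - 4)/(-3*5))*30 = 33 - 1/3*1/5*22*30 = 33 - 22/15*30 = 33 - 44 = -11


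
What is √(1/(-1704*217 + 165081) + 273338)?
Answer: √391641146435/1197 ≈ 522.82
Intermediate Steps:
√(1/(-1704*217 + 165081) + 273338) = √(1/(-369768 + 165081) + 273338) = √(1/(-204687) + 273338) = √(-1/204687 + 273338) = √(55948735205/204687) = √391641146435/1197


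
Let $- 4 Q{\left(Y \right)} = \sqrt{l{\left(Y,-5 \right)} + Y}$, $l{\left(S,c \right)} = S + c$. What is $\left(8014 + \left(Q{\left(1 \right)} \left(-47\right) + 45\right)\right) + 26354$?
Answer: $34413 + \frac{47 i \sqrt{3}}{4} \approx 34413.0 + 20.352 i$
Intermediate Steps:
$Q{\left(Y \right)} = - \frac{\sqrt{-5 + 2 Y}}{4}$ ($Q{\left(Y \right)} = - \frac{\sqrt{\left(Y - 5\right) + Y}}{4} = - \frac{\sqrt{\left(-5 + Y\right) + Y}}{4} = - \frac{\sqrt{-5 + 2 Y}}{4}$)
$\left(8014 + \left(Q{\left(1 \right)} \left(-47\right) + 45\right)\right) + 26354 = \left(8014 + \left(- \frac{\sqrt{-5 + 2 \cdot 1}}{4} \left(-47\right) + 45\right)\right) + 26354 = \left(8014 + \left(- \frac{\sqrt{-5 + 2}}{4} \left(-47\right) + 45\right)\right) + 26354 = \left(8014 + \left(- \frac{\sqrt{-3}}{4} \left(-47\right) + 45\right)\right) + 26354 = \left(8014 + \left(- \frac{i \sqrt{3}}{4} \left(-47\right) + 45\right)\right) + 26354 = \left(8014 + \left(\frac{47 i \sqrt{3}}{4} + 45\right)\right) + 26354 = \left(8014 + \left(45 + \frac{47 i \sqrt{3}}{4}\right)\right) + 26354 = \left(8059 + \frac{47 i \sqrt{3}}{4}\right) + 26354 = 34413 + \frac{47 i \sqrt{3}}{4}$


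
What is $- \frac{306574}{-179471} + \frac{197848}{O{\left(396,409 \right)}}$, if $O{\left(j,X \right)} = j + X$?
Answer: $\frac{5107824354}{20639165} \approx 247.48$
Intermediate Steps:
$O{\left(j,X \right)} = X + j$
$- \frac{306574}{-179471} + \frac{197848}{O{\left(396,409 \right)}} = - \frac{306574}{-179471} + \frac{197848}{409 + 396} = \left(-306574\right) \left(- \frac{1}{179471}\right) + \frac{197848}{805} = \frac{306574}{179471} + 197848 \cdot \frac{1}{805} = \frac{306574}{179471} + \frac{28264}{115} = \frac{5107824354}{20639165}$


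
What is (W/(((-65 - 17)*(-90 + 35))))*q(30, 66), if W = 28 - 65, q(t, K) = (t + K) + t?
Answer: -2331/2255 ≈ -1.0337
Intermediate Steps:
q(t, K) = K + 2*t (q(t, K) = (K + t) + t = K + 2*t)
W = -37
(W/(((-65 - 17)*(-90 + 35))))*q(30, 66) = (-37*1/((-90 + 35)*(-65 - 17)))*(66 + 2*30) = (-37/((-82*(-55))))*(66 + 60) = -37/4510*126 = -2331/2255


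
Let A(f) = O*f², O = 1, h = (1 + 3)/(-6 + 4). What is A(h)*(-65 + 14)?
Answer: -204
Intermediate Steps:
h = -2 (h = 4/(-2) = 4*(-½) = -2)
A(f) = f² (A(f) = 1*f² = f²)
A(h)*(-65 + 14) = (-2)²*(-65 + 14) = 4*(-51) = -204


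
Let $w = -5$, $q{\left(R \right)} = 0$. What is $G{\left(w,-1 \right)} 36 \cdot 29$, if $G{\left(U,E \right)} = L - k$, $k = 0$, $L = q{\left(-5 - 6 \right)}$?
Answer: $0$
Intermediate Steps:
$L = 0$
$G{\left(U,E \right)} = 0$ ($G{\left(U,E \right)} = 0 - 0 = 0 + 0 = 0$)
$G{\left(w,-1 \right)} 36 \cdot 29 = 0 \cdot 36 \cdot 29 = 0 \cdot 29 = 0$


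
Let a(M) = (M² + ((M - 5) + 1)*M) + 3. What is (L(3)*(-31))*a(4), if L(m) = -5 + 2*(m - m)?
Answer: 2945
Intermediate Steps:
a(M) = 3 + M² + M*(-4 + M) (a(M) = (M² + ((-5 + M) + 1)*M) + 3 = (M² + (-4 + M)*M) + 3 = (M² + M*(-4 + M)) + 3 = 3 + M² + M*(-4 + M))
L(m) = -5 (L(m) = -5 + 2*0 = -5 + 0 = -5)
(L(3)*(-31))*a(4) = (-5*(-31))*(3 - 4*4 + 2*4²) = 155*(3 - 16 + 2*16) = 155*(3 - 16 + 32) = 155*19 = 2945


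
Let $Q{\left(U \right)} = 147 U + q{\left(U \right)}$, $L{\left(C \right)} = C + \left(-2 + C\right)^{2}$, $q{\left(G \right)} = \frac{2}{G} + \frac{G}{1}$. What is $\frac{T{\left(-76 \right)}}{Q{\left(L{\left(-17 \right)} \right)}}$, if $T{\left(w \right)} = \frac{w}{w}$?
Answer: $\frac{172}{8756865} \approx 1.9642 \cdot 10^{-5}$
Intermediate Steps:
$q{\left(G \right)} = G + \frac{2}{G}$ ($q{\left(G \right)} = \frac{2}{G} + G 1 = \frac{2}{G} + G = G + \frac{2}{G}$)
$T{\left(w \right)} = 1$
$Q{\left(U \right)} = \frac{2}{U} + 148 U$ ($Q{\left(U \right)} = 147 U + \left(U + \frac{2}{U}\right) = \frac{2}{U} + 148 U$)
$\frac{T{\left(-76 \right)}}{Q{\left(L{\left(-17 \right)} \right)}} = 1 \frac{1}{\frac{2}{-17 + \left(-2 - 17\right)^{2}} + 148 \left(-17 + \left(-2 - 17\right)^{2}\right)} = 1 \frac{1}{\frac{2}{-17 + \left(-19\right)^{2}} + 148 \left(-17 + \left(-19\right)^{2}\right)} = 1 \frac{1}{\frac{2}{-17 + 361} + 148 \left(-17 + 361\right)} = 1 \frac{1}{\frac{2}{344} + 148 \cdot 344} = 1 \frac{1}{2 \cdot \frac{1}{344} + 50912} = 1 \frac{1}{\frac{1}{172} + 50912} = 1 \frac{1}{\frac{8756865}{172}} = 1 \cdot \frac{172}{8756865} = \frac{172}{8756865}$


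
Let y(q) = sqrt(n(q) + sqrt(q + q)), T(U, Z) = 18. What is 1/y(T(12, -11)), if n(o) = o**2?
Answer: sqrt(330)/330 ≈ 0.055048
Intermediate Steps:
y(q) = sqrt(q**2 + sqrt(2)*sqrt(q)) (y(q) = sqrt(q**2 + sqrt(q + q)) = sqrt(q**2 + sqrt(2*q)) = sqrt(q**2 + sqrt(2)*sqrt(q)))
1/y(T(12, -11)) = 1/(sqrt(18**2 + sqrt(2)*sqrt(18))) = 1/(sqrt(324 + sqrt(2)*(3*sqrt(2)))) = 1/(sqrt(324 + 6)) = 1/(sqrt(330)) = sqrt(330)/330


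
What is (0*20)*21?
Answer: 0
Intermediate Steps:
(0*20)*21 = 0*21 = 0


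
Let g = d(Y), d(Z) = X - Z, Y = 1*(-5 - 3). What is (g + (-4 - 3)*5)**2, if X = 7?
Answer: 400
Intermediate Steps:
Y = -8 (Y = 1*(-8) = -8)
d(Z) = 7 - Z
g = 15 (g = 7 - 1*(-8) = 7 + 8 = 15)
(g + (-4 - 3)*5)**2 = (15 + (-4 - 3)*5)**2 = (15 - 7*5)**2 = (15 - 35)**2 = (-20)**2 = 400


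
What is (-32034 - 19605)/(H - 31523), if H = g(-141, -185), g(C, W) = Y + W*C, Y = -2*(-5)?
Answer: 51639/5428 ≈ 9.5134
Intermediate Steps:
Y = 10
g(C, W) = 10 + C*W (g(C, W) = 10 + W*C = 10 + C*W)
H = 26095 (H = 10 - 141*(-185) = 10 + 26085 = 26095)
(-32034 - 19605)/(H - 31523) = (-32034 - 19605)/(26095 - 31523) = -51639/(-5428) = -51639*(-1/5428) = 51639/5428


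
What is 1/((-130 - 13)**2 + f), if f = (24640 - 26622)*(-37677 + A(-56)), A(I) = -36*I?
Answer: 1/70700551 ≈ 1.4144e-8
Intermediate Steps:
f = 70680102 (f = (24640 - 26622)*(-37677 - 36*(-56)) = -1982*(-37677 + 2016) = -1982*(-35661) = 70680102)
1/((-130 - 13)**2 + f) = 1/((-130 - 13)**2 + 70680102) = 1/((-143)**2 + 70680102) = 1/(20449 + 70680102) = 1/70700551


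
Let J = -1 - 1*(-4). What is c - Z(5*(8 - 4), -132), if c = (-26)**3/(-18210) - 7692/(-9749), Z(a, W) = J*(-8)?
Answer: 2286061352/88764645 ≈ 25.754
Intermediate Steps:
J = 3 (J = -1 + 4 = 3)
Z(a, W) = -24 (Z(a, W) = 3*(-8) = -24)
c = 155709872/88764645 (c = -17576*(-1/18210) - 7692*(-1/9749) = 8788/9105 + 7692/9749 = 155709872/88764645 ≈ 1.7542)
c - Z(5*(8 - 4), -132) = 155709872/88764645 - 1*(-24) = 155709872/88764645 + 24 = 2286061352/88764645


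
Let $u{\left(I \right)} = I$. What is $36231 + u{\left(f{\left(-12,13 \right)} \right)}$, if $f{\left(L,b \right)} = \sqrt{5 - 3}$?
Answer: $36231 + \sqrt{2} \approx 36232.0$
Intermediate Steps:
$f{\left(L,b \right)} = \sqrt{2}$
$36231 + u{\left(f{\left(-12,13 \right)} \right)} = 36231 + \sqrt{2}$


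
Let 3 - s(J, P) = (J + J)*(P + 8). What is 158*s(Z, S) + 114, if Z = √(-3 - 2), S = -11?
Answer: 588 + 948*I*√5 ≈ 588.0 + 2119.8*I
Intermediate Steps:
Z = I*√5 (Z = √(-5) = I*√5 ≈ 2.2361*I)
s(J, P) = 3 - 2*J*(8 + P) (s(J, P) = 3 - (J + J)*(P + 8) = 3 - 2*J*(8 + P))
158*s(Z, S) + 114 = 158*(3 - 16*I*√5 - 2*I*√5*(-11)) + 114 = 158*(3 - 16*I*√5 + 22*I*√5) + 114 = 158*(3 + 6*I*√5) + 114 = (474 + 948*I*√5) + 114 = 588 + 948*I*√5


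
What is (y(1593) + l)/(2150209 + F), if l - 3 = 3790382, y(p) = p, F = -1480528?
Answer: 3791978/669681 ≈ 5.6624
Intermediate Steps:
l = 3790385 (l = 3 + 3790382 = 3790385)
(y(1593) + l)/(2150209 + F) = (1593 + 3790385)/(2150209 - 1480528) = 3791978/669681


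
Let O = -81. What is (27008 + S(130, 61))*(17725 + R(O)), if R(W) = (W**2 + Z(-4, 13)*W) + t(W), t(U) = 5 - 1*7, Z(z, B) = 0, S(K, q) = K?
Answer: 659019192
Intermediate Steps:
t(U) = -2 (t(U) = 5 - 7 = -2)
R(W) = -2 + W**2 (R(W) = (W**2 + 0*W) - 2 = (W**2 + 0) - 2 = W**2 - 2 = -2 + W**2)
(27008 + S(130, 61))*(17725 + R(O)) = (27008 + 130)*(17725 + (-2 + (-81)**2)) = 27138*(17725 + (-2 + 6561)) = 27138*(17725 + 6559) = 27138*24284 = 659019192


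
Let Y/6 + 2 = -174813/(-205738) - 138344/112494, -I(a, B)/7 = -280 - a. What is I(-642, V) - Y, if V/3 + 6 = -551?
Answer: -4859759799757/1928690881 ≈ -2519.7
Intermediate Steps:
V = -1671 (V = -18 + 3*(-551) = -18 - 1653 = -1671)
I(a, B) = 1960 + 7*a (I(a, B) = -7*(-280 - a) = 1960 + 7*a)
Y = -27542892697/1928690881 (Y = -12 + 6*(-174813/(-205738) - 138344/112494) = -12 + 6*(-174813*(-1/205738) - 138344*1/112494) = -12 + 6*(174813/205738 - 69172/56247) = -12 + 6*(-4398602125/11572145286) = -12 - 4398602125/1928690881 = -27542892697/1928690881 ≈ -14.281)
I(-642, V) - Y = (1960 + 7*(-642)) - 1*(-27542892697/1928690881) = (1960 - 4494) + 27542892697/1928690881 = -2534 + 27542892697/1928690881 = -4859759799757/1928690881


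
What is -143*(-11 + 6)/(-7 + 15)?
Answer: 715/8 ≈ 89.375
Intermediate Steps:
-143*(-11 + 6)/(-7 + 15) = -(-715)/8 = -143*(-5/8) = 715/8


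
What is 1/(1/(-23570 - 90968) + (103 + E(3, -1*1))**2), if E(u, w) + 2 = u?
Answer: 114538/1238843007 ≈ 9.2456e-5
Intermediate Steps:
E(u, w) = -2 + u
1/(1/(-23570 - 90968) + (103 + E(3, -1*1))**2) = 1/(1/(-23570 - 90968) + (103 + (-2 + 3))**2) = 1/(1/(-114538) + (103 + 1)**2) = 1/(-1/114538 + 104**2) = 1/(-1/114538 + 10816) = 1/(1238843007/114538) = 114538/1238843007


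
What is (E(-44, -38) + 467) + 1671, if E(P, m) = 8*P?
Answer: 1786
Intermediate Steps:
(E(-44, -38) + 467) + 1671 = (8*(-44) + 467) + 1671 = (-352 + 467) + 1671 = 115 + 1671 = 1786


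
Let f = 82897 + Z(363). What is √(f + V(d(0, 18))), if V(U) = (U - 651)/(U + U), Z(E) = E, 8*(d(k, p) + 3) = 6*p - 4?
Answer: 3*√924755/10 ≈ 288.49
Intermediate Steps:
d(k, p) = -7/2 + 3*p/4 (d(k, p) = -3 + (6*p - 4)/8 = -3 + (-4 + 6*p)/8 = -3 + (-½ + 3*p/4) = -7/2 + 3*p/4)
V(U) = (-651 + U)/(2*U) (V(U) = (-651 + U)/((2*U)) = (-651 + U)*(1/(2*U)) = (-651 + U)/(2*U))
f = 83260 (f = 82897 + 363 = 83260)
√(f + V(d(0, 18))) = √(83260 + (-651 + (-7/2 + (¾)*18))/(2*(-7/2 + (¾)*18))) = √(83260 + (-651 + (-7/2 + 27/2))/(2*(-7/2 + 27/2))) = √(83260 + (½)*(-651 + 10)/10) = √(83260 + (½)*(⅒)*(-641)) = √(83260 - 641/20) = √(1664559/20) = 3*√924755/10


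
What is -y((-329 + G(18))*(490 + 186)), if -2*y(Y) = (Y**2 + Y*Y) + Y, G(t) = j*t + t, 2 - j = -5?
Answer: 15639941070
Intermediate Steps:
j = 7 (j = 2 - 1*(-5) = 2 + 5 = 7)
G(t) = 8*t (G(t) = 7*t + t = 8*t)
y(Y) = -Y**2 - Y/2 (y(Y) = -((Y**2 + Y*Y) + Y)/2 = -((Y**2 + Y**2) + Y)/2 = -(2*Y**2 + Y)/2 = -(Y + 2*Y**2)/2 = -Y**2 - Y/2)
-y((-329 + G(18))*(490 + 186)) = -(-1)*(-329 + 8*18)*(490 + 186)*(1/2 + (-329 + 8*18)*(490 + 186)) = -(-1)*(-329 + 144)*676*(1/2 + (-329 + 144)*676) = -(-1)*(-185*676)*(1/2 - 185*676) = -(-1)*(-125060)*(1/2 - 125060) = -(-1)*(-125060)*(-250119)/2 = -1*(-15639941070) = 15639941070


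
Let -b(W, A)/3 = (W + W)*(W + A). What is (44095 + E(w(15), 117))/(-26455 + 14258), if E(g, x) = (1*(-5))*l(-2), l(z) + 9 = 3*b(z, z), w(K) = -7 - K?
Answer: -44860/12197 ≈ -3.6780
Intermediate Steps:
b(W, A) = -6*W*(A + W) (b(W, A) = -3*(W + W)*(W + A) = -3*2*W*(A + W) = -6*W*(A + W))
l(z) = -9 - 36*z² (l(z) = -9 + 3*(-6*z*(z + z)) = -9 + 3*(-6*z*2*z) = -9 + 3*(-12*z²) = -9 - 36*z²)
E(g, x) = 765 (E(g, x) = (1*(-5))*(-9 - 36*(-2)²) = -5*(-9 - 36*4) = -5*(-9 - 144) = -5*(-153) = 765)
(44095 + E(w(15), 117))/(-26455 + 14258) = (44095 + 765)/(-26455 + 14258) = 44860/(-12197) = 44860*(-1/12197) = -44860/12197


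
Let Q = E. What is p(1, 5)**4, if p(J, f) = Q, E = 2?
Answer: 16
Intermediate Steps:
Q = 2
p(J, f) = 2
p(1, 5)**4 = 2**4 = 16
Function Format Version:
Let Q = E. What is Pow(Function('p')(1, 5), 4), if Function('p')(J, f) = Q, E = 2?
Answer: 16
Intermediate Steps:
Q = 2
Function('p')(J, f) = 2
Pow(Function('p')(1, 5), 4) = Pow(2, 4) = 16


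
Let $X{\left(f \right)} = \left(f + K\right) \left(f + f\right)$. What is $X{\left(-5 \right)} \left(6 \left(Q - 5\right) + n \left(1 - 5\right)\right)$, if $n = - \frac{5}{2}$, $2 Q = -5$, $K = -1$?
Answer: $-2100$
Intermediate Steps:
$Q = - \frac{5}{2}$ ($Q = \frac{1}{2} \left(-5\right) = - \frac{5}{2} \approx -2.5$)
$n = - \frac{5}{2}$ ($n = \left(-5\right) \frac{1}{2} = - \frac{5}{2} \approx -2.5$)
$X{\left(f \right)} = 2 f \left(-1 + f\right)$ ($X{\left(f \right)} = \left(f - 1\right) \left(f + f\right) = \left(-1 + f\right) 2 f = 2 f \left(-1 + f\right)$)
$X{\left(-5 \right)} \left(6 \left(Q - 5\right) + n \left(1 - 5\right)\right) = 2 \left(-5\right) \left(-1 - 5\right) \left(6 \left(- \frac{5}{2} - 5\right) - \frac{5 \left(1 - 5\right)}{2}\right) = 2 \left(-5\right) \left(-6\right) \left(6 \left(- \frac{15}{2}\right) - -10\right) = 60 \left(-45 + 10\right) = 60 \left(-35\right) = -2100$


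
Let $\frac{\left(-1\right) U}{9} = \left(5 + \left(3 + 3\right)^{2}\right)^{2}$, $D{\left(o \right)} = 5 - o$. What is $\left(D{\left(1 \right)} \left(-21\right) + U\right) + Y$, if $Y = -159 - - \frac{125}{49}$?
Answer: $- \frac{753103}{49} \approx -15369.0$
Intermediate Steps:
$Y = - \frac{7666}{49}$ ($Y = -159 - \left(-125\right) \frac{1}{49} = -159 - - \frac{125}{49} = -159 + \frac{125}{49} = - \frac{7666}{49} \approx -156.45$)
$U = -15129$ ($U = - 9 \left(5 + \left(3 + 3\right)^{2}\right)^{2} = - 9 \left(5 + 6^{2}\right)^{2} = - 9 \left(5 + 36\right)^{2} = - 9 \cdot 41^{2} = \left(-9\right) 1681 = -15129$)
$\left(D{\left(1 \right)} \left(-21\right) + U\right) + Y = \left(\left(5 - 1\right) \left(-21\right) - 15129\right) - \frac{7666}{49} = \left(4 \left(-21\right) - 15129\right) - \frac{7666}{49} = \left(-84 - 15129\right) - \frac{7666}{49} = -15213 - \frac{7666}{49} = - \frac{753103}{49}$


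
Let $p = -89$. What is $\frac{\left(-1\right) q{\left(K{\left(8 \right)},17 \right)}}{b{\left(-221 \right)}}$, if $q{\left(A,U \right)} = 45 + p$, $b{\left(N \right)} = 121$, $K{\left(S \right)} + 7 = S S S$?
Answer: $\frac{4}{11} \approx 0.36364$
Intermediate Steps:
$K{\left(S \right)} = -7 + S^{3}$ ($K{\left(S \right)} = -7 + S S S = -7 + S^{2} S = -7 + S^{3}$)
$q{\left(A,U \right)} = -44$ ($q{\left(A,U \right)} = 45 - 89 = -44$)
$\frac{\left(-1\right) q{\left(K{\left(8 \right)},17 \right)}}{b{\left(-221 \right)}} = \frac{\left(-1\right) \left(-44\right)}{121} = 44 \cdot \frac{1}{121} = \frac{4}{11}$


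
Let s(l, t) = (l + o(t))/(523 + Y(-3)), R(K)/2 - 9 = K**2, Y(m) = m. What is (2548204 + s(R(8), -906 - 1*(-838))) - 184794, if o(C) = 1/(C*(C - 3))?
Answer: 5933483314489/2510560 ≈ 2.3634e+6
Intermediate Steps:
o(C) = 1/(C*(-3 + C))
R(K) = 18 + 2*K**2
s(l, t) = l/520 + 1/(520*t*(-3 + t)) (s(l, t) = (l + 1/(t*(-3 + t)))/(523 - 3) = (l + 1/(t*(-3 + t)))/520 = (l + 1/(t*(-3 + t)))*(1/520) = l/520 + 1/(520*t*(-3 + t)))
(2548204 + s(R(8), -906 - 1*(-838))) - 184794 = (2548204 + (1 + (18 + 2*8**2)*(-906 - 1*(-838))*(-3 + (-906 - 1*(-838))))/(520*(-906 - 1*(-838))*(-3 + (-906 - 1*(-838))))) - 184794 = (2548204 + (1 + (18 + 2*64)*(-906 + 838)*(-3 + (-906 + 838)))/(520*(-906 + 838)*(-3 + (-906 + 838)))) - 184794 = (2548204 + (1/520)*(1 + (18 + 128)*(-68)*(-3 - 68))/(-68*(-3 - 68))) - 184794 = (2548204 + (1/520)*(-1/68)*(1 + 146*(-68)*(-71))/(-71)) - 184794 = (2548204 + (1/520)*(-1/68)*(-1/71)*(1 + 704888)) - 184794 = (2548204 + (1/520)*(-1/68)*(-1/71)*704889) - 184794 = (2548204 + 704889/2510560) - 184794 = 6397419739129/2510560 - 184794 = 5933483314489/2510560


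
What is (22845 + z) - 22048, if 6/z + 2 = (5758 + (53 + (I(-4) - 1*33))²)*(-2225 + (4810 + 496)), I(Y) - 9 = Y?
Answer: 15673818743/19666021 ≈ 797.00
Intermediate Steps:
I(Y) = 9 + Y
z = 6/19666021 (z = 6/(-2 + (5758 + (53 + ((9 - 4) - 1*33))²)*(-2225 + (4810 + 496))) = 6/(-2 + (5758 + (53 + (5 - 33))²)*(-2225 + 5306)) = 6/(-2 + (5758 + (53 - 28)²)*3081) = 6/(-2 + (5758 + 25²)*3081) = 6/(-2 + (5758 + 625)*3081) = 6/(-2 + 6383*3081) = 6/(-2 + 19666023) = 6/19666021 ≈ 3.0509e-7)
(22845 + z) - 22048 = (22845 + 6/19666021) - 22048 = 449270249751/19666021 - 22048 = 15673818743/19666021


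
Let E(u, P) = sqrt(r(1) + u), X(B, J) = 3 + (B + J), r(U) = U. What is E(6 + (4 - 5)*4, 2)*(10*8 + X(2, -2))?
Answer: 83*sqrt(3) ≈ 143.76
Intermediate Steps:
X(B, J) = 3 + B + J
E(u, P) = sqrt(1 + u)
E(6 + (4 - 5)*4, 2)*(10*8 + X(2, -2)) = sqrt(1 + (6 + (4 - 5)*4))*(10*8 + (3 + 2 - 2)) = sqrt(1 + (6 - 1*4))*(80 + 3) = sqrt(1 + (6 - 4))*83 = sqrt(1 + 2)*83 = sqrt(3)*83 = 83*sqrt(3)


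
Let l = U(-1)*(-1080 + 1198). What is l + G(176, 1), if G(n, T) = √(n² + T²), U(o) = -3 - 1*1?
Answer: -472 + √30977 ≈ -296.00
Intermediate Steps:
U(o) = -4 (U(o) = -3 - 1 = -4)
l = -472 (l = -4*(-1080 + 1198) = -4*118 = -472)
G(n, T) = √(T² + n²)
l + G(176, 1) = -472 + √(1² + 176²) = -472 + √(1 + 30976) = -472 + √30977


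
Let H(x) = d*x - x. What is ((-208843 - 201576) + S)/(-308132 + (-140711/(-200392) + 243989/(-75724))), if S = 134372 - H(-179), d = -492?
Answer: 37351171651024/31593123533585 ≈ 1.1823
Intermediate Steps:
H(x) = -493*x (H(x) = -492*x - x = -493*x)
S = 46125 (S = 134372 - (-493)*(-179) = 134372 - 1*88247 = 134372 - 88247 = 46125)
((-208843 - 201576) + S)/(-308132 + (-140711/(-200392) + 243989/(-75724))) = ((-208843 - 201576) + 46125)/(-308132 + (-140711/(-200392) + 243989/(-75724))) = (-410419 + 46125)/(-308132 + (-140711*(-1/200392) + 243989*(-1/75724))) = -364294/(-308132 + (3803/5416 - 243989/75724)) = -364294/(-308132 - 258366513/102530296) = -364294/(-31593123533585/102530296) = -364294*(-102530296/31593123533585) = 37351171651024/31593123533585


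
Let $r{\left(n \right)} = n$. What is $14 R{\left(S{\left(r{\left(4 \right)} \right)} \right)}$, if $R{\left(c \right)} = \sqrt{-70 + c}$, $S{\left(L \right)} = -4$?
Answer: $14 i \sqrt{74} \approx 120.43 i$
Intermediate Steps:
$14 R{\left(S{\left(r{\left(4 \right)} \right)} \right)} = 14 \sqrt{-70 - 4} = 14 \sqrt{-74} = 14 i \sqrt{74}$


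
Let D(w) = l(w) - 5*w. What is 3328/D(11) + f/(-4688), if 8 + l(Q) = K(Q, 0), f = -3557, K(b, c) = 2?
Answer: -15384687/285968 ≈ -53.799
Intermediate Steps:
l(Q) = -6 (l(Q) = -8 + 2 = -6)
D(w) = -6 - 5*w
3328/D(11) + f/(-4688) = 3328/(-6 - 5*11) - 3557/(-4688) = 3328/(-6 - 55) - 3557*(-1/4688) = 3328/(-61) + 3557/4688 = 3328*(-1/61) + 3557/4688 = -3328/61 + 3557/4688 = -15384687/285968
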